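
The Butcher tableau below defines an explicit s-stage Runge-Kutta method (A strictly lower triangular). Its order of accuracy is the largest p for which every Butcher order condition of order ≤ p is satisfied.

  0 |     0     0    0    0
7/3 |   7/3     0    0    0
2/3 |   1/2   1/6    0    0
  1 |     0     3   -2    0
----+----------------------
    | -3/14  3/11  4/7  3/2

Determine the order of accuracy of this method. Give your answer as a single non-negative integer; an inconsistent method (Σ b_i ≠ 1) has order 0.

0

b = (-3/14, 3/11, 4/7, 3/2)
c = (0, 7/3, 2/3, 1)
Ac = (0, 0, 7/18, 17/3)
Σ b_i: (-3/14)·1 + 3/11·1 + 4/7·1 + 3/2·1 = 164/77 ≠ 1 ⇒ order 0.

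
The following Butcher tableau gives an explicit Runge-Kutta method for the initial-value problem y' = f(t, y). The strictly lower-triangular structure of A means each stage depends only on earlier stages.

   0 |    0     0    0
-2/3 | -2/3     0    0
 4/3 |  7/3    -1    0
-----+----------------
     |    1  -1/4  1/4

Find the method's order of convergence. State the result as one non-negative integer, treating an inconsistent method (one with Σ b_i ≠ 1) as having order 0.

3

b = (1, -1/4, 1/4)
c = (0, -2/3, 4/3)
Ac = (0, 0, 2/3)
Σ b_i: 1·1 + (-1/4)·1 + 1/4·1 = 1 ✓
b·c: (-1/4)·(-2/3) + 1/4·4/3 = 1/2 ✓
b·c²: (-1/4)·4/9 + 1/4·16/9 = 1/3 ✓
b·Ac: 1/4·2/3 = 1/6 ✓; 3 stages ⇒ order 3.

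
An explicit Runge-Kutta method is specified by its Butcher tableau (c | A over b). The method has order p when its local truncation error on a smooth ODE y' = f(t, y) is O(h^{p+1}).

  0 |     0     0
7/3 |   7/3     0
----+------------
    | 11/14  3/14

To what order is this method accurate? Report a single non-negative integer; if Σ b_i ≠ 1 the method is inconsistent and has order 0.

2

b = (11/14, 3/14)
c = (0, 7/3)
Σ b_i: 11/14·1 + 3/14·1 = 1 ✓
b·c: 3/14·7/3 = 1/2 ✓; 2 stages ⇒ order 2.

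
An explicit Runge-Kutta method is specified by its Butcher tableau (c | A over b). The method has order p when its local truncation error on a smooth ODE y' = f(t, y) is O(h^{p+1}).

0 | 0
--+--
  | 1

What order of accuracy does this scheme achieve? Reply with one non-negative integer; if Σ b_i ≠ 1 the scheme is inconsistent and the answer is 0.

b = (1)
c = (0)
Σ b_i: 1·1 = 1 ✓; 1 stage ⇒ order 1.

1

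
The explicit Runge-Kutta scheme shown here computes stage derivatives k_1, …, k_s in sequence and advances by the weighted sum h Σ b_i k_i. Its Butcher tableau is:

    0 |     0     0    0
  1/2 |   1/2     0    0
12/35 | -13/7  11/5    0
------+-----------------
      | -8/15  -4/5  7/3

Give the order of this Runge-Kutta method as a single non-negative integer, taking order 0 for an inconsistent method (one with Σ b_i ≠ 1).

b = (-8/15, -4/5, 7/3)
c = (0, 1/2, 12/35)
Ac = (0, 0, 11/10)
Σ b_i: (-8/15)·1 + (-4/5)·1 + 7/3·1 = 1 ✓
b·c: (-4/5)·1/2 + 7/3·12/35 = 2/5 ≠ 1/2 ⇒ order 1.

1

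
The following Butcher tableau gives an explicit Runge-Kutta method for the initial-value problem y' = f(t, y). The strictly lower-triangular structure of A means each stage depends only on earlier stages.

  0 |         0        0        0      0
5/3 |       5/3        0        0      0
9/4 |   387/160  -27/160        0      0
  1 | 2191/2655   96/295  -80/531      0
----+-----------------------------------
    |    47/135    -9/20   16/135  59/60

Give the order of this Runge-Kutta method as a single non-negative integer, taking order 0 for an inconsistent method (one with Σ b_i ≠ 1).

4

b = (47/135, -9/20, 16/135, 59/60)
c = (0, 5/3, 9/4, 1)
Ac = (0, 0, -9/32, 12/59)
Σ b_i: 47/135·1 + (-9/20)·1 + 16/135·1 + 59/60·1 = 1 ✓
b·c: (-9/20)·5/3 + 16/135·9/4 + 59/60·1 = 1/2 ✓
b·c²: (-9/20)·25/9 + 16/135·81/16 + 59/60·1 = 1/3 ✓
b·Ac: 16/135·(-9/32) + 59/60·12/59 = 1/6 ✓
b·c³: (-9/20)·125/27 + 16/135·729/64 + 59/60·1 = 1/4 ✓
b·(c∘Ac): 16/135·(-81/128) + 59/60·12/59 = 1/8 ✓
b·Ac²: 16/135·(-15/32) + 59/60·25/177 = 1/12 ✓
b·A²c: 59/60·5/118 = 1/24 ✓; 4 stages ⇒ order 4.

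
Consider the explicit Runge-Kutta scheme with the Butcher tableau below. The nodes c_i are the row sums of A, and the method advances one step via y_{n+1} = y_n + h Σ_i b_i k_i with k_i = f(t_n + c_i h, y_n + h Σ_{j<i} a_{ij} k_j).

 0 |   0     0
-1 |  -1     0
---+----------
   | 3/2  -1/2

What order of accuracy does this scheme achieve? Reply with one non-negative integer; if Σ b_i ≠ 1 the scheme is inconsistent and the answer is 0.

2

b = (3/2, -1/2)
c = (0, -1)
Σ b_i: 3/2·1 + (-1/2)·1 = 1 ✓
b·c: (-1/2)·(-1) = 1/2 ✓; 2 stages ⇒ order 2.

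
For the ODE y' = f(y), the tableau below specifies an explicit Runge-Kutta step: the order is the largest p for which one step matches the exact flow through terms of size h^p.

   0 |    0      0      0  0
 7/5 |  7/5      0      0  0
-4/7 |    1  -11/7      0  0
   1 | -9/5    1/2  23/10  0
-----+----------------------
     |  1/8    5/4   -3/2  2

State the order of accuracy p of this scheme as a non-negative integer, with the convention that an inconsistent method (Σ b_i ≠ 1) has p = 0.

b = (1/8, 5/4, -3/2, 2)
c = (0, 7/5, -4/7, 1)
Ac = (0, 0, -11/5, -43/70)
Σ b_i: 1/8·1 + 5/4·1 + (-3/2)·1 + 2·1 = 15/8 ≠ 1 ⇒ order 0.

0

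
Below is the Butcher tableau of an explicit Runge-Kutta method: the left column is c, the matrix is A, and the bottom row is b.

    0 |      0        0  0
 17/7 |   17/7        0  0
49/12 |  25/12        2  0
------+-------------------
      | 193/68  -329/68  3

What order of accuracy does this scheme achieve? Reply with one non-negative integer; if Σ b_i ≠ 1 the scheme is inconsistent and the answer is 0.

b = (193/68, -329/68, 3)
c = (0, 17/7, 49/12)
Ac = (0, 0, 34/7)
Σ b_i: 193/68·1 + (-329/68)·1 + 3·1 = 1 ✓
b·c: (-329/68)·17/7 + 3·49/12 = 1/2 ✓
b·c²: (-329/68)·289/49 + 3·2401/144 = 7219/336 ≠ 1/3 ⇒ order 2.
b·Ac: 3·34/7 = 102/7 ≠ 1/6

2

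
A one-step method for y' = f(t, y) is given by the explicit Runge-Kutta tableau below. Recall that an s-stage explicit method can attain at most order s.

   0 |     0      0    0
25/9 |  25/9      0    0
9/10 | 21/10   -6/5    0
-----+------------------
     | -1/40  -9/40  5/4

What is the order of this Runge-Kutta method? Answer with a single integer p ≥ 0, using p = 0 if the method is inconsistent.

b = (-1/40, -9/40, 5/4)
c = (0, 25/9, 9/10)
Ac = (0, 0, -10/3)
Σ b_i: (-1/40)·1 + (-9/40)·1 + 5/4·1 = 1 ✓
b·c: (-9/40)·25/9 + 5/4·9/10 = 1/2 ✓
b·c²: (-9/40)·625/81 + 5/4·81/100 = -521/720 ≠ 1/3 ⇒ order 2.
b·Ac: 5/4·(-10/3) = -25/6 ≠ 1/6

2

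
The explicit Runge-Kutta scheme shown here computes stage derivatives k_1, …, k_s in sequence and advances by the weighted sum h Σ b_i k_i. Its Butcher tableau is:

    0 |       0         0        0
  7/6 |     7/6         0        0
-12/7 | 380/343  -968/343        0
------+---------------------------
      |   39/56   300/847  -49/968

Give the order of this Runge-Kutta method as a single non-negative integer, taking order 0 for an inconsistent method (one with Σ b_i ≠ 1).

b = (39/56, 300/847, -49/968)
c = (0, 7/6, -12/7)
Ac = (0, 0, -484/147)
Σ b_i: 39/56·1 + 300/847·1 + (-49/968)·1 = 1 ✓
b·c: 300/847·7/6 + (-49/968)·(-12/7) = 1/2 ✓
b·c²: 300/847·49/36 + (-49/968)·144/49 = 1/3 ✓
b·Ac: (-49/968)·(-484/147) = 1/6 ✓; 3 stages ⇒ order 3.

3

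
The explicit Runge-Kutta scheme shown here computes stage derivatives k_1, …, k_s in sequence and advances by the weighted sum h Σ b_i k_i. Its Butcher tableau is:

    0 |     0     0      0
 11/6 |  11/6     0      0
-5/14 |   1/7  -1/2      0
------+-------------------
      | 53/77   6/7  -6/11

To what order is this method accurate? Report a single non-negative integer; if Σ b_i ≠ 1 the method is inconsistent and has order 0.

b = (53/77, 6/7, -6/11)
c = (0, 11/6, -5/14)
Ac = (0, 0, -11/12)
Σ b_i: 53/77·1 + 6/7·1 + (-6/11)·1 = 1 ✓
b·c: 6/7·11/6 + (-6/11)·(-5/14) = 136/77 ≠ 1/2 ⇒ order 1.

1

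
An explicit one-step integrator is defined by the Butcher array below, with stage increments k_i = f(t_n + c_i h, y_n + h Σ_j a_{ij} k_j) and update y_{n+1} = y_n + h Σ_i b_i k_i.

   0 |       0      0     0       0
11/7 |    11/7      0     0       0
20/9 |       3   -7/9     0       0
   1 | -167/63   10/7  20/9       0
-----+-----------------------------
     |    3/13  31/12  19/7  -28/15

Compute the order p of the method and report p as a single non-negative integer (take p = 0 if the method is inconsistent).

b = (3/13, 31/12, 19/7, -28/15)
c = (0, 11/7, 20/9, 1)
Ac = (0, 0, -11/9, 28510/3969)
Σ b_i: 3/13·1 + 31/12·1 + 19/7·1 + (-28/15)·1 = 19993/5460 ≠ 1 ⇒ order 0.

0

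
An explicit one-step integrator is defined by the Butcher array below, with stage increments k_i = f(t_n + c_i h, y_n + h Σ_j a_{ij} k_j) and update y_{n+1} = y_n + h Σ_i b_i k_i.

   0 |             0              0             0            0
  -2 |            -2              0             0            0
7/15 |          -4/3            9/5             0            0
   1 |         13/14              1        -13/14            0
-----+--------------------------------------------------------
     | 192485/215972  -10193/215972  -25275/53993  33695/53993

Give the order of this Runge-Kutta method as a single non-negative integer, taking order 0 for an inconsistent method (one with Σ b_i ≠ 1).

b = (192485/215972, -10193/215972, -25275/53993, 33695/53993)
c = (0, -2, 7/15, 1)
Ac = (0, 0, -18/5, -73/30)
Σ b_i: 192485/215972·1 + (-10193/215972)·1 + (-25275/53993)·1 + 33695/53993·1 = 1 ✓
b·c: (-10193/215972)·(-2) + (-25275/53993)·7/15 + 33695/53993·1 = 1/2 ✓
b·c²: (-10193/215972)·4 + (-25275/53993)·49/225 + 33695/53993·1 = 1/3 ✓
b·Ac: (-25275/53993)·(-18/5) + 33695/53993·(-73/30) = 1/6 ✓
b·c³: (-10193/215972)·(-8) + (-25275/53993)·343/3375 + 33695/53993·1 = 2318054/2429685 ≠ 1/4 ⇒ order 3.
b·(c∘Ac): (-25275/53993)·(-42/25) + 33695/53993·(-73/30) = -237175/323958 ≠ 1/8
b·Ac²: (-25275/53993)·36/5 + 33695/53993·1709/450 = -4861249/4859370 ≠ 1/12
b·A²c: 33695/53993·117/35 = 788463/377951 ≠ 1/24

3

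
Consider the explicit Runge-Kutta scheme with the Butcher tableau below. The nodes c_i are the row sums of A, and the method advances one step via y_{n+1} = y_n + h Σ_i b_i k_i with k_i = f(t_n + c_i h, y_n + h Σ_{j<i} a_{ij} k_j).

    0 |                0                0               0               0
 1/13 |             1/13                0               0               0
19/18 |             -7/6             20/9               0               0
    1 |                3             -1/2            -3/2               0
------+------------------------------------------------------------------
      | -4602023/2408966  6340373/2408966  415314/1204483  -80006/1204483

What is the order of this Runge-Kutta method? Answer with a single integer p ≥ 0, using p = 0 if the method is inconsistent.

3

b = (-4602023/2408966, 6340373/2408966, 415314/1204483, -80006/1204483)
c = (0, 1/13, 19/18, 1)
Ac = (0, 0, 20/117, -253/156)
Σ b_i: (-4602023/2408966)·1 + 6340373/2408966·1 + 415314/1204483·1 + (-80006/1204483)·1 = 1 ✓
b·c: 6340373/2408966·1/13 + 415314/1204483·19/18 + (-80006/1204483)·1 = 1/2 ✓
b·c²: 6340373/2408966·1/169 + 415314/1204483·361/324 + (-80006/1204483)·1 = 1/3 ✓
b·Ac: 415314/1204483·20/117 + (-80006/1204483)·(-253/156) = 1/6 ✓
b·c³: 6340373/2408966·1/2197 + 415314/1204483·6859/5832 + (-80006/1204483)·1 = 575480891/1691094132 ≠ 1/4 ⇒ order 3.
b·(c∘Ac): 415314/1204483·190/1053 + (-80006/1204483)·(-253/156) = 5321973/31316558 ≠ 1/8
b·Ac²: 415314/1204483·20/1521 + (-80006/1204483)·(-61117/36504) = 195733747/1691094132 ≠ 1/12
b·A²c: (-80006/1204483)·(-10/39) = 800060/46974837 ≠ 1/24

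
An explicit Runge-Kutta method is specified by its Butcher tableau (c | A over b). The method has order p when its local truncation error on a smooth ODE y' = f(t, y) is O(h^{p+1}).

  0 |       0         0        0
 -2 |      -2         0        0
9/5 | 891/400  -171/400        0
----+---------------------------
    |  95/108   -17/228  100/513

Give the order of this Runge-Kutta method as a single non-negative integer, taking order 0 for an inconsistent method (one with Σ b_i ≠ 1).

b = (95/108, -17/228, 100/513)
c = (0, -2, 9/5)
Ac = (0, 0, 171/200)
Σ b_i: 95/108·1 + (-17/228)·1 + 100/513·1 = 1 ✓
b·c: (-17/228)·(-2) + 100/513·9/5 = 1/2 ✓
b·c²: (-17/228)·4 + 100/513·81/25 = 1/3 ✓
b·Ac: 100/513·171/200 = 1/6 ✓; 3 stages ⇒ order 3.

3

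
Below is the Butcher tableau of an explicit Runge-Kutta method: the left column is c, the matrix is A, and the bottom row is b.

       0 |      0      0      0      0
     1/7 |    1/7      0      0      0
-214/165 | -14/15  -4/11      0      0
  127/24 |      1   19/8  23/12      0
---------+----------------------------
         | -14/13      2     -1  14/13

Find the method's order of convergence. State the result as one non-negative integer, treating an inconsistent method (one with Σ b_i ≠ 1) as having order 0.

1

b = (-14/13, 2, -1, 14/13)
c = (0, 1/7, -214/165, 127/24)
Ac = (0, 0, -4/77, -59503/27720)
Σ b_i: (-14/13)·1 + 2·1 + (-1)·1 + 14/13·1 = 1 ✓
b·c: 2·1/7 + (-1)·(-214/165) + 14/13·127/24 = 437321/60060 ≠ 1/2 ⇒ order 1.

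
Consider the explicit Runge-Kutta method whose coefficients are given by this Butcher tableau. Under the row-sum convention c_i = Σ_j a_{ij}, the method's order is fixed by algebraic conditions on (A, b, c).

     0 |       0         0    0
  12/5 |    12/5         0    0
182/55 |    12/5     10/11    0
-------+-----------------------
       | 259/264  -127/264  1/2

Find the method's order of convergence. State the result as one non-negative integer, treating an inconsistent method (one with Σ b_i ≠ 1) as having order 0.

2

b = (259/264, -127/264, 1/2)
c = (0, 12/5, 182/55)
Ac = (0, 0, 24/11)
Σ b_i: 259/264·1 + (-127/264)·1 + 1/2·1 = 1 ✓
b·c: (-127/264)·12/5 + 1/2·182/55 = 1/2 ✓
b·c²: (-127/264)·144/25 + 1/2·33124/3025 = 1636/605 ≠ 1/3 ⇒ order 2.
b·Ac: 1/2·24/11 = 12/11 ≠ 1/6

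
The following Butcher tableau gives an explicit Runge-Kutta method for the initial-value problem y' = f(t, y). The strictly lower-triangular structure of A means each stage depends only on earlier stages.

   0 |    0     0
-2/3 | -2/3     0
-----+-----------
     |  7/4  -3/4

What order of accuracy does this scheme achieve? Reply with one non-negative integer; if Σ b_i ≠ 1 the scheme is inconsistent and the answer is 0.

2

b = (7/4, -3/4)
c = (0, -2/3)
Σ b_i: 7/4·1 + (-3/4)·1 = 1 ✓
b·c: (-3/4)·(-2/3) = 1/2 ✓; 2 stages ⇒ order 2.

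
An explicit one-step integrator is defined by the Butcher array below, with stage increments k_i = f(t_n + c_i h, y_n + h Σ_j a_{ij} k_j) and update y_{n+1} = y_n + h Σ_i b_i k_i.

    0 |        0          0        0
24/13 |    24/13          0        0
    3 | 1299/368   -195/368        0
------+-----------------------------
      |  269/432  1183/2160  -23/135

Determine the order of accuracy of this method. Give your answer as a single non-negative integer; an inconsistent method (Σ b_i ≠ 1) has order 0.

3

b = (269/432, 1183/2160, -23/135)
c = (0, 24/13, 3)
Ac = (0, 0, -45/46)
Σ b_i: 269/432·1 + 1183/2160·1 + (-23/135)·1 = 1 ✓
b·c: 1183/2160·24/13 + (-23/135)·3 = 1/2 ✓
b·c²: 1183/2160·576/169 + (-23/135)·9 = 1/3 ✓
b·Ac: (-23/135)·(-45/46) = 1/6 ✓; 3 stages ⇒ order 3.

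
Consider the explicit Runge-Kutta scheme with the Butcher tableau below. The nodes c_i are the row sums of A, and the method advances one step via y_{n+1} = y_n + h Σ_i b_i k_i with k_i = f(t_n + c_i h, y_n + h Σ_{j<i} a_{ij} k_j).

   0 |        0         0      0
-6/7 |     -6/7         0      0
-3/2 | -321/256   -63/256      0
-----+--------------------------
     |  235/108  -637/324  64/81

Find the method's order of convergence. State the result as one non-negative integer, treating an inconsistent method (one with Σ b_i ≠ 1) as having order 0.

3

b = (235/108, -637/324, 64/81)
c = (0, -6/7, -3/2)
Ac = (0, 0, 27/128)
Σ b_i: 235/108·1 + (-637/324)·1 + 64/81·1 = 1 ✓
b·c: (-637/324)·(-6/7) + 64/81·(-3/2) = 1/2 ✓
b·c²: (-637/324)·36/49 + 64/81·9/4 = 1/3 ✓
b·Ac: 64/81·27/128 = 1/6 ✓; 3 stages ⇒ order 3.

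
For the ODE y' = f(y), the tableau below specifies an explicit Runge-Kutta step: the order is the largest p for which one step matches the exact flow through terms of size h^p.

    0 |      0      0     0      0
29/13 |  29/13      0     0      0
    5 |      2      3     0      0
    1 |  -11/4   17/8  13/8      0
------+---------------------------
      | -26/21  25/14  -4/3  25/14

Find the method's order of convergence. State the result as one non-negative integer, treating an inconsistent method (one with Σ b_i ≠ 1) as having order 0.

b = (-26/21, 25/14, -4/3, 25/14)
c = (0, 29/13, 5, 1)
Ac = (0, 0, 87/13, 669/52)
Σ b_i: (-26/21)·1 + 25/14·1 + (-4/3)·1 + 25/14·1 = 1 ✓
b·c: 25/14·29/13 + (-4/3)·5 + 25/14·1 = -35/39 ≠ 1/2 ⇒ order 1.

1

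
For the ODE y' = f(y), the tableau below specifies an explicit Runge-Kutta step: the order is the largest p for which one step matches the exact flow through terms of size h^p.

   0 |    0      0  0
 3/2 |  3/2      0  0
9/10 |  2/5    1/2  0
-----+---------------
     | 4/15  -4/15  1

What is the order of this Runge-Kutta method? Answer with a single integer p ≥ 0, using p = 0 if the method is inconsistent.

b = (4/15, -4/15, 1)
c = (0, 3/2, 9/10)
Ac = (0, 0, 3/4)
Σ b_i: 4/15·1 + (-4/15)·1 + 1·1 = 1 ✓
b·c: (-4/15)·3/2 + 1·9/10 = 1/2 ✓
b·c²: (-4/15)·9/4 + 1·81/100 = 21/100 ≠ 1/3 ⇒ order 2.
b·Ac: 1·3/4 = 3/4 ≠ 1/6

2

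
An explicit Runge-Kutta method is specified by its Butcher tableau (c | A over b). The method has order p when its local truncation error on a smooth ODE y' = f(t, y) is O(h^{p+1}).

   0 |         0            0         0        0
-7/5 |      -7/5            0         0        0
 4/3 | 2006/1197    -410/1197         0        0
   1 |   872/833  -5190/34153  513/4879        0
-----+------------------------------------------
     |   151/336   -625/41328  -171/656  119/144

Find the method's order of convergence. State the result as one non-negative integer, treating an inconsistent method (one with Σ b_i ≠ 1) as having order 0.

b = (151/336, -625/41328, -171/656, 119/144)
c = (0, -7/5, 4/3, 1)
Ac = (0, 0, 82/171, 6/17)
Σ b_i: 151/336·1 + (-625/41328)·1 + (-171/656)·1 + 119/144·1 = 1 ✓
b·c: (-625/41328)·(-7/5) + (-171/656)·4/3 + 119/144·1 = 1/2 ✓
b·c²: (-625/41328)·49/25 + (-171/656)·16/9 + 119/144·1 = 1/3 ✓
b·Ac: (-171/656)·82/171 + 119/144·6/17 = 1/6 ✓
b·c³: (-625/41328)·(-343/125) + (-171/656)·64/27 + 119/144·1 = 1/4 ✓
b·(c∘Ac): (-171/656)·328/513 + 119/144·6/17 = 1/8 ✓
b·Ac²: (-171/656)·(-574/855) + 119/144·(-66/595) = 1/12 ✓
b·A²c: 119/144·6/119 = 1/24 ✓; 4 stages ⇒ order 4.

4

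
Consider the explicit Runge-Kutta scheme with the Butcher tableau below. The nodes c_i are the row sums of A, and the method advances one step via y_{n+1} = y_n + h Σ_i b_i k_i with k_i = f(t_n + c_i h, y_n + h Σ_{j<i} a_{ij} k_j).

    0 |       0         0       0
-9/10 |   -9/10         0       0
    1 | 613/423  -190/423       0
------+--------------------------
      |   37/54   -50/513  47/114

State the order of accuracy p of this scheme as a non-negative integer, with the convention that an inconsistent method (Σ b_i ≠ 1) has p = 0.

b = (37/54, -50/513, 47/114)
c = (0, -9/10, 1)
Ac = (0, 0, 19/47)
Σ b_i: 37/54·1 + (-50/513)·1 + 47/114·1 = 1 ✓
b·c: (-50/513)·(-9/10) + 47/114·1 = 1/2 ✓
b·c²: (-50/513)·81/100 + 47/114·1 = 1/3 ✓
b·Ac: 47/114·19/47 = 1/6 ✓; 3 stages ⇒ order 3.

3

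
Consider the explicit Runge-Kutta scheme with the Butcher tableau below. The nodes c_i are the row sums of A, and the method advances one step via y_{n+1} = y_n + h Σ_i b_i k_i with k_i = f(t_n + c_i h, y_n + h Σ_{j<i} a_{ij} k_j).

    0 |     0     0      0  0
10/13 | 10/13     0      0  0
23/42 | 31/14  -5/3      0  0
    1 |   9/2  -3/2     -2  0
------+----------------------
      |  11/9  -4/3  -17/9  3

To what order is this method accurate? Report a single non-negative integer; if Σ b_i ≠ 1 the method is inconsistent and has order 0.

b = (11/9, -4/3, -17/9, 3)
c = (0, 10/13, 23/42, 1)
Ac = (0, 0, -50/39, -614/273)
Σ b_i: 11/9·1 + (-4/3)·1 + (-17/9)·1 + 3·1 = 1 ✓
b·c: (-4/3)·10/13 + (-17/9)·23/42 + 3·1 = 4619/4914 ≠ 1/2 ⇒ order 1.

1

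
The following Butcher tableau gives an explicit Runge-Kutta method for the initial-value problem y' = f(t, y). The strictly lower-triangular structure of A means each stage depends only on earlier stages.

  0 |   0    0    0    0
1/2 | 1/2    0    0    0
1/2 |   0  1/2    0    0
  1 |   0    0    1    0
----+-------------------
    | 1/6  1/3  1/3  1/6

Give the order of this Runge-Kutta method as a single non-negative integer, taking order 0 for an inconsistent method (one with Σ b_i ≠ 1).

4

b = (1/6, 1/3, 1/3, 1/6)
c = (0, 1/2, 1/2, 1)
Ac = (0, 0, 1/4, 1/2)
Σ b_i: 1/6·1 + 1/3·1 + 1/3·1 + 1/6·1 = 1 ✓
b·c: 1/3·1/2 + 1/3·1/2 + 1/6·1 = 1/2 ✓
b·c²: 1/3·1/4 + 1/3·1/4 + 1/6·1 = 1/3 ✓
b·Ac: 1/3·1/4 + 1/6·1/2 = 1/6 ✓
b·c³: 1/3·1/8 + 1/3·1/8 + 1/6·1 = 1/4 ✓
b·(c∘Ac): 1/3·1/8 + 1/6·1/2 = 1/8 ✓
b·Ac²: 1/3·1/8 + 1/6·1/4 = 1/12 ✓
b·A²c: 1/6·1/4 = 1/24 ✓; 4 stages ⇒ order 4.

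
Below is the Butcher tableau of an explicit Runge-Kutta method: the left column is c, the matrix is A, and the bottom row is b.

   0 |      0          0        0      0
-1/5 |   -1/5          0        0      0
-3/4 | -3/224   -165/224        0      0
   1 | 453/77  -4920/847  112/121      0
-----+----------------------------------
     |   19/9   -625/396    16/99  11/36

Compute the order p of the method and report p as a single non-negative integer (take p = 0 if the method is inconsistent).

b = (19/9, -625/396, 16/99, 11/36)
c = (0, -1/5, -3/4, 1)
Ac = (0, 0, 33/224, 36/77)
Σ b_i: 19/9·1 + (-625/396)·1 + 16/99·1 + 11/36·1 = 1 ✓
b·c: (-625/396)·(-1/5) + 16/99·(-3/4) + 11/36·1 = 1/2 ✓
b·c²: (-625/396)·1/25 + 16/99·9/16 + 11/36·1 = 1/3 ✓
b·Ac: 16/99·33/224 + 11/36·36/77 = 1/6 ✓
b·c³: (-625/396)·(-1/125) + 16/99·(-27/64) + 11/36·1 = 1/4 ✓
b·(c∘Ac): 16/99·(-99/896) + 11/36·36/77 = 1/8 ✓
b·Ac²: 16/99·(-33/1120) + 11/36·111/385 = 1/12 ✓
b·A²c: 11/36·3/22 = 1/24 ✓; 4 stages ⇒ order 4.

4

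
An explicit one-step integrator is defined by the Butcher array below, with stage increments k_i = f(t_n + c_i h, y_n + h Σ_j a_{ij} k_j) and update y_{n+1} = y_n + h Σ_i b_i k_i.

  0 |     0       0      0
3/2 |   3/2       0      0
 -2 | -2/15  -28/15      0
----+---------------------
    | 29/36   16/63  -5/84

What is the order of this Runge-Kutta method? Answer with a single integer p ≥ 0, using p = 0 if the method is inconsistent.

3

b = (29/36, 16/63, -5/84)
c = (0, 3/2, -2)
Ac = (0, 0, -14/5)
Σ b_i: 29/36·1 + 16/63·1 + (-5/84)·1 = 1 ✓
b·c: 16/63·3/2 + (-5/84)·(-2) = 1/2 ✓
b·c²: 16/63·9/4 + (-5/84)·4 = 1/3 ✓
b·Ac: (-5/84)·(-14/5) = 1/6 ✓; 3 stages ⇒ order 3.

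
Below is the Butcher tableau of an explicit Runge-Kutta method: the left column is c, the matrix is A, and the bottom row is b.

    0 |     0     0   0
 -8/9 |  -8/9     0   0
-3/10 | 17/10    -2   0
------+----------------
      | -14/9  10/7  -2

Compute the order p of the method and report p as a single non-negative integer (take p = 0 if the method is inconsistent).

b = (-14/9, 10/7, -2)
c = (0, -8/9, -3/10)
Ac = (0, 0, 16/9)
Σ b_i: (-14/9)·1 + 10/7·1 + (-2)·1 = -134/63 ≠ 1 ⇒ order 0.

0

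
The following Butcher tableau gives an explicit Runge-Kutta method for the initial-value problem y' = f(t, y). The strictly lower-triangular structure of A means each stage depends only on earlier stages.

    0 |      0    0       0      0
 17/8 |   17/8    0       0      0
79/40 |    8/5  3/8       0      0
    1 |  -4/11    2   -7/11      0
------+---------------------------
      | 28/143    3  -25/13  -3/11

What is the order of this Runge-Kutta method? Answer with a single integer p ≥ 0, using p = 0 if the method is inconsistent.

b = (28/143, 3, -25/13, -3/11)
c = (0, 17/8, 79/40, 1)
Ac = (0, 0, 51/64, 1317/440)
Σ b_i: 28/143·1 + 3·1 + (-25/13)·1 + (-3/11)·1 = 1 ✓
b·c: 3·17/8 + (-25/13)·79/40 + (-3/11)·1 = 659/286 ≠ 1/2 ⇒ order 1.

1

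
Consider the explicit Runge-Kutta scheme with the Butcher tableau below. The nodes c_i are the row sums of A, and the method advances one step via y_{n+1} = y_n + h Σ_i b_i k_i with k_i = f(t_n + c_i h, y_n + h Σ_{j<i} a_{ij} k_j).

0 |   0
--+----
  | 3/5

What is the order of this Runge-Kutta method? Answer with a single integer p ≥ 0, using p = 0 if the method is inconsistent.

0

b = (3/5)
c = (0)
Σ b_i: 3/5·1 = 3/5 ≠ 1 ⇒ order 0.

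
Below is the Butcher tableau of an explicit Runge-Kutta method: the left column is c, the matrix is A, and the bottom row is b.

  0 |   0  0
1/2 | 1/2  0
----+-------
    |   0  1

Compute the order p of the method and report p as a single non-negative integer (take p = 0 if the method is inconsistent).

b = (0, 1)
c = (0, 1/2)
Σ b_i: 1·1 = 1 ✓
b·c: 1·1/2 = 1/2 ✓; 2 stages ⇒ order 2.

2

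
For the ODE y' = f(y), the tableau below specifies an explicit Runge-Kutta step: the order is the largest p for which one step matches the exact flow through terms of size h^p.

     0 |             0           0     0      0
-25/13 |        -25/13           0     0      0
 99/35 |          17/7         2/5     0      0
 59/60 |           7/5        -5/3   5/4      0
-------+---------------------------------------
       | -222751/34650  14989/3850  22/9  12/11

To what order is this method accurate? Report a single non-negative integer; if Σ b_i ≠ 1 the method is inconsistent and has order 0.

b = (-222751/34650, 14989/3850, 22/9, 12/11)
c = (0, -25/13, 99/35, 59/60)
Ac = (0, 0, -10/13, 7361/1092)
Σ b_i: (-222751/34650)·1 + 14989/3850·1 + 22/9·1 + 12/11·1 = 1 ✓
b·c: 14989/3850·(-25/13) + 22/9·99/35 + 12/11·59/60 = 1/2 ✓
b·c²: 14989/3850·625/169 + 22/9·9801/1225 + 12/11·3481/3600 = 2943823/84084 ≠ 1/3 ⇒ order 2.
b·Ac: 22/9·(-10/13) + 12/11·7361/1092 = 3793/693 ≠ 1/6

2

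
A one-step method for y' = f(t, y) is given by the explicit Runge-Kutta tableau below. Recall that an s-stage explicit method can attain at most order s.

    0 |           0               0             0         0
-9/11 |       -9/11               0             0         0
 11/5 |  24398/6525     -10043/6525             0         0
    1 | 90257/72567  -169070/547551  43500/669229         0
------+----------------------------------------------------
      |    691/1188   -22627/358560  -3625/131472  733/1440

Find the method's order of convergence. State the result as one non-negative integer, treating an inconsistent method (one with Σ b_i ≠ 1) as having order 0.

4

b = (691/1188, -22627/358560, -3625/131472, 733/1440)
c = (0, -9/11, 11/5, 1)
Ac = (0, 0, 913/725, 290/733)
Σ b_i: 691/1188·1 + (-22627/358560)·1 + (-3625/131472)·1 + 733/1440·1 = 1 ✓
b·c: (-22627/358560)·(-9/11) + (-3625/131472)·11/5 + 733/1440·1 = 1/2 ✓
b·c²: (-22627/358560)·81/121 + (-3625/131472)·121/25 + 733/1440·1 = 1/3 ✓
b·Ac: (-3625/131472)·913/725 + 733/1440·290/733 = 1/6 ✓
b·c³: (-22627/358560)·(-729/1331) + (-3625/131472)·1331/125 + 733/1440·1 = 1/4 ✓
b·(c∘Ac): (-3625/131472)·10043/3625 + 733/1440·290/733 = 1/8 ✓
b·Ac²: (-3625/131472)·(-747/725) + 733/1440·870/8063 = 1/12 ✓
b·A²c: 733/1440·60/733 = 1/24 ✓; 4 stages ⇒ order 4.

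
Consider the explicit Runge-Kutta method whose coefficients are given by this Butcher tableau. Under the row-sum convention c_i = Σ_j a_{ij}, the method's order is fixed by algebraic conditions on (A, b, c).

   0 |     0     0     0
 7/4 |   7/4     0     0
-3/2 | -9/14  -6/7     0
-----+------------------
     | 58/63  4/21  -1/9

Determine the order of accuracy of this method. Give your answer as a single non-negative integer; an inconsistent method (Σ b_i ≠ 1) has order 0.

b = (58/63, 4/21, -1/9)
c = (0, 7/4, -3/2)
Ac = (0, 0, -3/2)
Σ b_i: 58/63·1 + 4/21·1 + (-1/9)·1 = 1 ✓
b·c: 4/21·7/4 + (-1/9)·(-3/2) = 1/2 ✓
b·c²: 4/21·49/16 + (-1/9)·9/4 = 1/3 ✓
b·Ac: (-1/9)·(-3/2) = 1/6 ✓; 3 stages ⇒ order 3.

3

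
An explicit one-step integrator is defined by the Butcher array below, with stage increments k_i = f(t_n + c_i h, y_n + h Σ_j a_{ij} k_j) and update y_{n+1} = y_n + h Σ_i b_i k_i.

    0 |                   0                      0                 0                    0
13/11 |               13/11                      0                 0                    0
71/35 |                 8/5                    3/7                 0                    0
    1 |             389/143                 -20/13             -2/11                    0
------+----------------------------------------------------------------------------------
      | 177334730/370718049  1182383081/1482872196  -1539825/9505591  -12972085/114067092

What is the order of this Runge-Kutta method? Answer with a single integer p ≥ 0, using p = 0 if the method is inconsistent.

b = (177334730/370718049, 1182383081/1482872196, -1539825/9505591, -12972085/114067092)
c = (0, 13/11, 71/35, 1)
Ac = (0, 0, 39/77, -842/385)
Σ b_i: 177334730/370718049·1 + 1182383081/1482872196·1 + (-1539825/9505591)·1 + (-12972085/114067092)·1 = 1 ✓
b·c: 1182383081/1482872196·13/11 + (-1539825/9505591)·71/35 + (-12972085/114067092)·1 = 1/2 ✓
b·c²: 1182383081/1482872196·169/121 + (-1539825/9505591)·5041/1225 + (-12972085/114067092)·1 = 1/3 ✓
b·Ac: (-1539825/9505591)·39/77 + (-12972085/114067092)·(-842/385) = 1/6 ✓
b·c³: 1182383081/1482872196·2197/1331 + (-1539825/9505591)·357911/42875 + (-12972085/114067092)·1 = -1096718529/7319305070 ≠ 1/4 ⇒ order 3.
b·(c∘Ac): (-1539825/9505591)·2769/2695 + (-12972085/114067092)·(-842/385) = 51616661/627369006 ≠ 1/8
b·Ac²: (-1539825/9505591)·507/847 + (-12972085/114067092)·(-429402/148225) = 18718036027/80512355770 ≠ 1/12
b·A²c: (-12972085/114067092)·(-78/847) = 24091015/2300353022 ≠ 1/24

3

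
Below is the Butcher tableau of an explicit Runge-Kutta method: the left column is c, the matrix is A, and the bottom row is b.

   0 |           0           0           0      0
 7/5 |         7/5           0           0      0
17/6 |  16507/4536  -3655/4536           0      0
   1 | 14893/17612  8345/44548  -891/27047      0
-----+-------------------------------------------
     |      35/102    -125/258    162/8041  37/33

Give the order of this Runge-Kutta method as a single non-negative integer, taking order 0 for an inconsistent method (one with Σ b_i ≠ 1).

4

b = (35/102, -125/258, 162/8041, 37/33)
c = (0, 7/5, 17/6, 1)
Ac = (0, 0, -731/648, 25/148)
Σ b_i: 35/102·1 + (-125/258)·1 + 162/8041·1 + 37/33·1 = 1 ✓
b·c: (-125/258)·7/5 + 162/8041·17/6 + 37/33·1 = 1/2 ✓
b·c²: (-125/258)·49/25 + 162/8041·289/36 + 37/33·1 = 1/3 ✓
b·Ac: 162/8041·(-731/648) + 37/33·25/148 = 1/6 ✓
b·c³: (-125/258)·343/125 + 162/8041·4913/216 + 37/33·1 = 1/4 ✓
b·(c∘Ac): 162/8041·(-12427/3888) + 37/33·25/148 = 1/8 ✓
b·Ac²: 162/8041·(-5117/3240) + 37/33·19/185 = 1/12 ✓
b·A²c: 37/33·11/296 = 1/24 ✓; 4 stages ⇒ order 4.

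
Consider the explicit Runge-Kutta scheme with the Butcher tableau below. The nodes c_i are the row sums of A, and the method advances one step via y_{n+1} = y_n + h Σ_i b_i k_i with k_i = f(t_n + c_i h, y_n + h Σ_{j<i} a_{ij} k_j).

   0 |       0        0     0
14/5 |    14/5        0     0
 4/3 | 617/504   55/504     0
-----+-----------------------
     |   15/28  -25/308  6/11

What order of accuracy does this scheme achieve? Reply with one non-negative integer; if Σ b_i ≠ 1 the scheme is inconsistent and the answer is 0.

b = (15/28, -25/308, 6/11)
c = (0, 14/5, 4/3)
Ac = (0, 0, 11/36)
Σ b_i: 15/28·1 + (-25/308)·1 + 6/11·1 = 1 ✓
b·c: (-25/308)·14/5 + 6/11·4/3 = 1/2 ✓
b·c²: (-25/308)·196/25 + 6/11·16/9 = 1/3 ✓
b·Ac: 6/11·11/36 = 1/6 ✓; 3 stages ⇒ order 3.

3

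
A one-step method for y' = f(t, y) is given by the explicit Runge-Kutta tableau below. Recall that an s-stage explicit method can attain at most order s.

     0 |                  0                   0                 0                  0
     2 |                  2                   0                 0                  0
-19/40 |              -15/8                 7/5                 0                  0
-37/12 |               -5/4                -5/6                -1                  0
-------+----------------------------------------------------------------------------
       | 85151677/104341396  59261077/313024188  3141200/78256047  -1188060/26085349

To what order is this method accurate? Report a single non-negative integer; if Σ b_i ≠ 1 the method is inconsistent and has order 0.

3

b = (85151677/104341396, 59261077/313024188, 3141200/78256047, -1188060/26085349)
c = (0, 2, -19/40, -37/12)
Ac = (0, 0, 14/5, -143/120)
Σ b_i: 85151677/104341396·1 + 59261077/313024188·1 + 3141200/78256047·1 + (-1188060/26085349)·1 = 1 ✓
b·c: 59261077/313024188·2 + 3141200/78256047·(-19/40) + (-1188060/26085349)·(-37/12) = 1/2 ✓
b·c²: 59261077/313024188·4 + 3141200/78256047·361/1600 + (-1188060/26085349)·1369/144 = 1/3 ✓
b·Ac: 3141200/78256047·14/5 + (-1188060/26085349)·(-143/120) = 1/6 ✓
b·c³: 59261077/313024188·8 + 3141200/78256047·(-6859/64000) + (-1188060/26085349)·(-50653/1728) = 106878045389/37562902560 ≠ 1/4 ⇒ order 3.
b·(c∘Ac): 3141200/78256047·(-133/100) + (-1188060/26085349)·5291/1440 = -46063153/208682792 ≠ 1/8
b·Ac²: 3141200/78256047·28/5 + (-1188060/26085349)·(-17083/4800) = 2422039049/6260483760 ≠ 1/12
b·A²c: (-1188060/26085349)·(-14/5) = 3326568/26085349 ≠ 1/24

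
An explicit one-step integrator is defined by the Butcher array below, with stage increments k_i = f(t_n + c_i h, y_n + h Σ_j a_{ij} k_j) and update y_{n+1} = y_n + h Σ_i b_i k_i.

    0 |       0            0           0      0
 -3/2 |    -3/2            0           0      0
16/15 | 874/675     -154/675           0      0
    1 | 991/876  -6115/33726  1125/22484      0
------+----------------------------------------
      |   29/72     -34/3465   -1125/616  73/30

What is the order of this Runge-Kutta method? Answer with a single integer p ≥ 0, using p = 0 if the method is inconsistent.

b = (29/72, -34/3465, -1125/616, 73/30)
c = (0, -3/2, 16/15, 1)
Ac = (0, 0, 77/225, 95/292)
Σ b_i: 29/72·1 + (-34/3465)·1 + (-1125/616)·1 + 73/30·1 = 1 ✓
b·c: (-34/3465)·(-3/2) + (-1125/616)·16/15 + 73/30·1 = 1/2 ✓
b·c²: (-34/3465)·9/4 + (-1125/616)·256/225 + 73/30·1 = 1/3 ✓
b·Ac: (-1125/616)·77/225 + 73/30·95/292 = 1/6 ✓
b·c³: (-34/3465)·(-27/8) + (-1125/616)·4096/3375 + 73/30·1 = 1/4 ✓
b·(c∘Ac): (-1125/616)·1232/3375 + 73/30·95/292 = 1/8 ✓
b·Ac²: (-1125/616)·(-77/150) + 73/30·(-205/584) = 1/12 ✓
b·A²c: 73/30·5/292 = 1/24 ✓; 4 stages ⇒ order 4.

4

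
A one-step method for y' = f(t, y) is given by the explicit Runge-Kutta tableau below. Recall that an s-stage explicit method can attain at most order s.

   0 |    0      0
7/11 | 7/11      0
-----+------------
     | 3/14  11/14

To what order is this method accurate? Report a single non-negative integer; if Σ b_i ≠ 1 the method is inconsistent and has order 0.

b = (3/14, 11/14)
c = (0, 7/11)
Σ b_i: 3/14·1 + 11/14·1 = 1 ✓
b·c: 11/14·7/11 = 1/2 ✓; 2 stages ⇒ order 2.

2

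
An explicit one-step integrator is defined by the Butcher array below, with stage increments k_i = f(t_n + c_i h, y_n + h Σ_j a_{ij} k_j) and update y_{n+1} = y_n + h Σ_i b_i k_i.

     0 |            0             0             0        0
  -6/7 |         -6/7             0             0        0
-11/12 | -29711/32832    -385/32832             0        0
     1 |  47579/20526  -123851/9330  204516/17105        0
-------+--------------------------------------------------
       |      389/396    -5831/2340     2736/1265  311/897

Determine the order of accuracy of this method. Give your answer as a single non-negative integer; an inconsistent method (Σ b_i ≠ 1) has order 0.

b = (389/396, -5831/2340, 2736/1265, 311/897)
c = (0, -6/7, -11/12, 1)
Ac = (0, 0, 55/5472, 130/311)
Σ b_i: 389/396·1 + (-5831/2340)·1 + 2736/1265·1 + 311/897·1 = 1 ✓
b·c: (-5831/2340)·(-6/7) + 2736/1265·(-11/12) + 311/897·1 = 1/2 ✓
b·c²: (-5831/2340)·36/49 + 2736/1265·121/144 + 311/897·1 = 1/3 ✓
b·Ac: 2736/1265·55/5472 + 311/897·130/311 = 1/6 ✓
b·c³: (-5831/2340)·(-216/343) + 2736/1265·(-1331/1728) + 311/897·1 = 1/4 ✓
b·(c∘Ac): 2736/1265·(-605/65664) + 311/897·130/311 = 1/8 ✓
b·Ac²: 2736/1265·(-55/6384) + 311/897·2561/8708 = 1/12 ✓
b·A²c: 311/897·299/2488 = 1/24 ✓; 4 stages ⇒ order 4.

4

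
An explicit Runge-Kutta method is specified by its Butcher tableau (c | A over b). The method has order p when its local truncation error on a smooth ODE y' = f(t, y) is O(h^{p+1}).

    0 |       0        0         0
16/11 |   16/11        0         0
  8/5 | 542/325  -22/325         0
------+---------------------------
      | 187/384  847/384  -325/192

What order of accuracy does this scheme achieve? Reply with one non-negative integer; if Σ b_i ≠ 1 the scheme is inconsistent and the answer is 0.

b = (187/384, 847/384, -325/192)
c = (0, 16/11, 8/5)
Ac = (0, 0, -32/325)
Σ b_i: 187/384·1 + 847/384·1 + (-325/192)·1 = 1 ✓
b·c: 847/384·16/11 + (-325/192)·8/5 = 1/2 ✓
b·c²: 847/384·256/121 + (-325/192)·64/25 = 1/3 ✓
b·Ac: (-325/192)·(-32/325) = 1/6 ✓; 3 stages ⇒ order 3.

3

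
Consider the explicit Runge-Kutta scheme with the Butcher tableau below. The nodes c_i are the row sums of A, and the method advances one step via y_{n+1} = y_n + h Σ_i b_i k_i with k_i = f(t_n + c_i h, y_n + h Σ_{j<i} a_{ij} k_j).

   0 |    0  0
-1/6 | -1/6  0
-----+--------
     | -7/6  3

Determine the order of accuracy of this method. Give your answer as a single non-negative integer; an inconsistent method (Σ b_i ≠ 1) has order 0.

b = (-7/6, 3)
c = (0, -1/6)
Σ b_i: (-7/6)·1 + 3·1 = 11/6 ≠ 1 ⇒ order 0.

0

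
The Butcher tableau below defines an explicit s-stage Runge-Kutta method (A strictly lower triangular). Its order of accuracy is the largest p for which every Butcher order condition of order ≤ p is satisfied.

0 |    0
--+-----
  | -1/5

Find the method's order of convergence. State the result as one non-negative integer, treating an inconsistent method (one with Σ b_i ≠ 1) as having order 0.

b = (-1/5)
c = (0)
Σ b_i: (-1/5)·1 = -1/5 ≠ 1 ⇒ order 0.

0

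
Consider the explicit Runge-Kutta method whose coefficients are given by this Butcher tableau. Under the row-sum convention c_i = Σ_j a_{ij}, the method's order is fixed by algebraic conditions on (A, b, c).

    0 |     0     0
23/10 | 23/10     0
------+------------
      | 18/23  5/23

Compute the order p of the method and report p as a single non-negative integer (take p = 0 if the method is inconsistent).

b = (18/23, 5/23)
c = (0, 23/10)
Σ b_i: 18/23·1 + 5/23·1 = 1 ✓
b·c: 5/23·23/10 = 1/2 ✓; 2 stages ⇒ order 2.

2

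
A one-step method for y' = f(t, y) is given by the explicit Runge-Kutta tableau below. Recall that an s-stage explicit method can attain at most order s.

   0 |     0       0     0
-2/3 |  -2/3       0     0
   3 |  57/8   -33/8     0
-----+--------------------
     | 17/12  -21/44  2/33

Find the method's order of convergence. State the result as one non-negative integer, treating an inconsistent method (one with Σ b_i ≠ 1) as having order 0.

b = (17/12, -21/44, 2/33)
c = (0, -2/3, 3)
Ac = (0, 0, 11/4)
Σ b_i: 17/12·1 + (-21/44)·1 + 2/33·1 = 1 ✓
b·c: (-21/44)·(-2/3) + 2/33·3 = 1/2 ✓
b·c²: (-21/44)·4/9 + 2/33·9 = 1/3 ✓
b·Ac: 2/33·11/4 = 1/6 ✓; 3 stages ⇒ order 3.

3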